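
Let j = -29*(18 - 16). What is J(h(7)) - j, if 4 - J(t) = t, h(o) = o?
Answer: 55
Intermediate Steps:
j = -58 (j = -29*2 = -58)
J(t) = 4 - t
J(h(7)) - j = (4 - 1*7) - 1*(-58) = (4 - 7) + 58 = -3 + 58 = 55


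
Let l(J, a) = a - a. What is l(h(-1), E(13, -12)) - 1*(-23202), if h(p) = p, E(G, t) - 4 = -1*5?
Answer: 23202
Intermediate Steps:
E(G, t) = -1 (E(G, t) = 4 - 1*5 = 4 - 5 = -1)
l(J, a) = 0
l(h(-1), E(13, -12)) - 1*(-23202) = 0 - 1*(-23202) = 0 + 23202 = 23202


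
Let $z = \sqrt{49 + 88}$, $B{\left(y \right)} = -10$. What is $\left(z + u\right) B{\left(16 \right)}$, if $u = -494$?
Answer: $4940 - 10 \sqrt{137} \approx 4823.0$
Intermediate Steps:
$z = \sqrt{137} \approx 11.705$
$\left(z + u\right) B{\left(16 \right)} = \left(\sqrt{137} - 494\right) \left(-10\right) = \left(-494 + \sqrt{137}\right) \left(-10\right) = 4940 - 10 \sqrt{137}$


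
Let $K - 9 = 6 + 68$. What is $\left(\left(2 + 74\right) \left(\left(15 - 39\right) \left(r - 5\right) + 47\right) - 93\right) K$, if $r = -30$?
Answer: $5587477$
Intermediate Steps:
$K = 83$ ($K = 9 + \left(6 + 68\right) = 9 + 74 = 83$)
$\left(\left(2 + 74\right) \left(\left(15 - 39\right) \left(r - 5\right) + 47\right) - 93\right) K = \left(\left(2 + 74\right) \left(\left(15 - 39\right) \left(-30 - 5\right) + 47\right) - 93\right) 83 = \left(76 \left(\left(-24\right) \left(-35\right) + 47\right) - 93\right) 83 = \left(76 \left(840 + 47\right) - 93\right) 83 = \left(76 \cdot 887 - 93\right) 83 = \left(67412 - 93\right) 83 = 67319 \cdot 83 = 5587477$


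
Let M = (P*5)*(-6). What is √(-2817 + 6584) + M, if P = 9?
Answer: -270 + √3767 ≈ -208.62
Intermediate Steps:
M = -270 (M = (9*5)*(-6) = 45*(-6) = -270)
√(-2817 + 6584) + M = √(-2817 + 6584) - 270 = √3767 - 270 = -270 + √3767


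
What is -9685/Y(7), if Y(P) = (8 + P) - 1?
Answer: -9685/14 ≈ -691.79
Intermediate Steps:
Y(P) = 7 + P
-9685/Y(7) = -9685/(7 + 7) = -9685/14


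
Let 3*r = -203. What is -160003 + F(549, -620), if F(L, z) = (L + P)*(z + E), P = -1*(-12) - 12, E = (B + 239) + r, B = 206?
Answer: -293227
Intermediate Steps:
r = -203/3 (r = (⅓)*(-203) = -203/3 ≈ -67.667)
E = 1132/3 (E = (206 + 239) - 203/3 = 445 - 203/3 = 1132/3 ≈ 377.33)
P = 0 (P = 12 - 12 = 0)
F(L, z) = L*(1132/3 + z) (F(L, z) = (L + 0)*(z + 1132/3) = L*(1132/3 + z))
-160003 + F(549, -620) = -160003 + (⅓)*549*(1132 + 3*(-620)) = -160003 + (⅓)*549*(1132 - 1860) = -160003 + (⅓)*549*(-728) = -160003 - 133224 = -293227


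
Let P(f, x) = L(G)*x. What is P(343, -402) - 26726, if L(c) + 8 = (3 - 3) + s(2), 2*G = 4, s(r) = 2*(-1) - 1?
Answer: -22304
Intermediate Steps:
s(r) = -3 (s(r) = -2 - 1 = -3)
G = 2 (G = (1/2)*4 = 2)
L(c) = -11 (L(c) = -8 + ((3 - 3) - 3) = -8 + (0 - 3) = -8 - 3 = -11)
P(f, x) = -11*x
P(343, -402) - 26726 = -11*(-402) - 26726 = 4422 - 26726 = -22304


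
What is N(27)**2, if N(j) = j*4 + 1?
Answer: 11881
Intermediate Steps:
N(j) = 1 + 4*j (N(j) = 4*j + 1 = 1 + 4*j)
N(27)**2 = (1 + 4*27)**2 = (1 + 108)**2 = 109**2 = 11881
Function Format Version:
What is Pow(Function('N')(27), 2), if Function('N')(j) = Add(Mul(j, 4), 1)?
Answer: 11881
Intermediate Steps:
Function('N')(j) = Add(1, Mul(4, j)) (Function('N')(j) = Add(Mul(4, j), 1) = Add(1, Mul(4, j)))
Pow(Function('N')(27), 2) = Pow(Add(1, Mul(4, 27)), 2) = Pow(Add(1, 108), 2) = Pow(109, 2) = 11881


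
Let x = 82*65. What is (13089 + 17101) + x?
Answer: 35520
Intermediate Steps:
x = 5330
(13089 + 17101) + x = (13089 + 17101) + 5330 = 30190 + 5330 = 35520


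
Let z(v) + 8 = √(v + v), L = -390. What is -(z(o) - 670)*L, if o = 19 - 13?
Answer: -264420 + 780*√3 ≈ -2.6307e+5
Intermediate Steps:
o = 6
z(v) = -8 + √2*√v (z(v) = -8 + √(v + v) = -8 + √(2*v) = -8 + √2*√v)
-(z(o) - 670)*L = -((-8 + √2*√6) - 670)*(-390) = -((-8 + 2*√3) - 670)*(-390) = -(-678 + 2*√3)*(-390) = -(264420 - 780*√3) = -264420 + 780*√3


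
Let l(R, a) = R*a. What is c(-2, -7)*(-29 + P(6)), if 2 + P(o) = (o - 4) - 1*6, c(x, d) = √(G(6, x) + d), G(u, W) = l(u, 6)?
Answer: -35*√29 ≈ -188.48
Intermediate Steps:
G(u, W) = 6*u (G(u, W) = u*6 = 6*u)
c(x, d) = √(36 + d) (c(x, d) = √(6*6 + d) = √(36 + d))
P(o) = -12 + o (P(o) = -2 + ((o - 4) - 1*6) = -2 + ((-4 + o) - 6) = -2 + (-10 + o) = -12 + o)
c(-2, -7)*(-29 + P(6)) = √(36 - 7)*(-29 + (-12 + 6)) = √29*(-29 - 6) = √29*(-35) = -35*√29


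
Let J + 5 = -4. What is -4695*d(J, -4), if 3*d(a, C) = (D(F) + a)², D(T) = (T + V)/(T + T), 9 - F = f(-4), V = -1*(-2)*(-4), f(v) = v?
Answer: -82070165/676 ≈ -1.2141e+5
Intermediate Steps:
J = -9 (J = -5 - 4 = -9)
V = -8 (V = 2*(-4) = -8)
F = 13 (F = 9 - 1*(-4) = 9 + 4 = 13)
D(T) = (-8 + T)/(2*T) (D(T) = (T - 8)/(T + T) = (-8 + T)/((2*T)) = (-8 + T)*(1/(2*T)) = (-8 + T)/(2*T))
d(a, C) = (5/26 + a)²/3 (d(a, C) = ((½)*(-8 + 13)/13 + a)²/3 = ((½)*(1/13)*5 + a)²/3 = (5/26 + a)²/3)
-4695*d(J, -4) = -1565*(5 + 26*(-9))²/676 = -1565*(5 - 234)²/676 = -1565*(-229)²/676 = -1565*52441/676 = -4695*52441/2028 = -82070165/676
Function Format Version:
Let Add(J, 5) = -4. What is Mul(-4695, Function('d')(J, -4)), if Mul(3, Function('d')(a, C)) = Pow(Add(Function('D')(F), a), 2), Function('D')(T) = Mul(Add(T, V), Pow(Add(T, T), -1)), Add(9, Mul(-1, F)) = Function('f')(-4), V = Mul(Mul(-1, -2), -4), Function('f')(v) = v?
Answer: Rational(-82070165, 676) ≈ -1.2141e+5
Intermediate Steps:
J = -9 (J = Add(-5, -4) = -9)
V = -8 (V = Mul(2, -4) = -8)
F = 13 (F = Add(9, Mul(-1, -4)) = Add(9, 4) = 13)
Function('D')(T) = Mul(Rational(1, 2), Pow(T, -1), Add(-8, T)) (Function('D')(T) = Mul(Add(T, -8), Pow(Add(T, T), -1)) = Mul(Add(-8, T), Pow(Mul(2, T), -1)) = Mul(Add(-8, T), Mul(Rational(1, 2), Pow(T, -1))) = Mul(Rational(1, 2), Pow(T, -1), Add(-8, T)))
Function('d')(a, C) = Mul(Rational(1, 3), Pow(Add(Rational(5, 26), a), 2)) (Function('d')(a, C) = Mul(Rational(1, 3), Pow(Add(Mul(Rational(1, 2), Pow(13, -1), Add(-8, 13)), a), 2)) = Mul(Rational(1, 3), Pow(Add(Mul(Rational(1, 2), Rational(1, 13), 5), a), 2)) = Mul(Rational(1, 3), Pow(Add(Rational(5, 26), a), 2)))
Mul(-4695, Function('d')(J, -4)) = Mul(-4695, Mul(Rational(1, 2028), Pow(Add(5, Mul(26, -9)), 2))) = Mul(-4695, Mul(Rational(1, 2028), Pow(Add(5, -234), 2))) = Mul(-4695, Mul(Rational(1, 2028), Pow(-229, 2))) = Mul(-4695, Mul(Rational(1, 2028), 52441)) = Mul(-4695, Rational(52441, 2028)) = Rational(-82070165, 676)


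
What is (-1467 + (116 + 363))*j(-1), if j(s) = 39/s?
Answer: 38532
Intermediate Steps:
(-1467 + (116 + 363))*j(-1) = (-1467 + (116 + 363))*(39/(-1)) = (-1467 + 479)*(39*(-1)) = -988*(-39) = 38532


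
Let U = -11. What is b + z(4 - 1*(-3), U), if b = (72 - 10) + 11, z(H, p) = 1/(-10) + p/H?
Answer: 4993/70 ≈ 71.329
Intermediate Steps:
z(H, p) = -⅒ + p/H (z(H, p) = 1*(-⅒) + p/H = -⅒ + p/H)
b = 73 (b = 62 + 11 = 73)
b + z(4 - 1*(-3), U) = 73 + (-11 - (4 - 1*(-3))/10)/(4 - 1*(-3)) = 73 + (-11 - (4 + 3)/10)/(4 + 3) = 73 + (-11 - ⅒*7)/7 = 73 + (-11 - 7/10)/7 = 73 + (⅐)*(-117/10) = 73 - 117/70 = 4993/70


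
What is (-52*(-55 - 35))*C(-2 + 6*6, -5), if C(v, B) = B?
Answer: -23400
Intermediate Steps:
(-52*(-55 - 35))*C(-2 + 6*6, -5) = -52*(-55 - 35)*(-5) = -52*(-90)*(-5) = 4680*(-5) = -23400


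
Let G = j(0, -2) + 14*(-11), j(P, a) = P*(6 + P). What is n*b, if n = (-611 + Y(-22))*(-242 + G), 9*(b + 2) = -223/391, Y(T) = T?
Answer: -202233372/391 ≈ -5.1722e+5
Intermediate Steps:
G = -154 (G = 0*(6 + 0) + 14*(-11) = 0*6 - 154 = 0 - 154 = -154)
b = -7261/3519 (b = -2 + (-223/391)/9 = -2 + (-223*1/391)/9 = -2 + (1/9)*(-223/391) = -2 - 223/3519 = -7261/3519 ≈ -2.0634)
n = 250668 (n = (-611 - 22)*(-242 - 154) = -633*(-396) = 250668)
n*b = 250668*(-7261/3519) = -202233372/391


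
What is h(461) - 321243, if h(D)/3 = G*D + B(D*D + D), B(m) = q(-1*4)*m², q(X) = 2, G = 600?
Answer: 272168502501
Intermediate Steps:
B(m) = 2*m²
h(D) = 6*(D + D²)² + 1800*D (h(D) = 3*(600*D + 2*(D*D + D)²) = 3*(600*D + 2*(D² + D)²) = 3*(600*D + 2*(D + D²)²) = 3*(2*(D + D²)² + 600*D) = 6*(D + D²)² + 1800*D)
h(461) - 321243 = 6*461*(300 + 461*(1 + 461)²) - 321243 = 6*461*(300 + 461*462²) - 321243 = 6*461*(300 + 461*213444) - 321243 = 6*461*(300 + 98397684) - 321243 = 6*461*98397984 - 321243 = 272168823744 - 321243 = 272168502501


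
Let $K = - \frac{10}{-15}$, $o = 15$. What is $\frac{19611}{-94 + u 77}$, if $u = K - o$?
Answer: $- \frac{58833}{3593} \approx -16.374$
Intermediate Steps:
$K = \frac{2}{3}$ ($K = \left(-10\right) \left(- \frac{1}{15}\right) = \frac{2}{3} \approx 0.66667$)
$u = - \frac{43}{3}$ ($u = \frac{2}{3} - 15 = - \frac{43}{3} \approx -14.333$)
$\frac{19611}{-94 + u 77} = \frac{19611}{-94 - \frac{3311}{3}} = \frac{19611}{- \frac{3593}{3}} = 19611 \left(- \frac{3}{3593}\right) = - \frac{58833}{3593}$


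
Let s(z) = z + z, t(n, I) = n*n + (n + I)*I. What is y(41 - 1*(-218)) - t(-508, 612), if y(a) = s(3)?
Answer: -321706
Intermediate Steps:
t(n, I) = n**2 + I*(I + n) (t(n, I) = n**2 + (I + n)*I = n**2 + I*(I + n))
s(z) = 2*z
y(a) = 6 (y(a) = 2*3 = 6)
y(41 - 1*(-218)) - t(-508, 612) = 6 - (612**2 + (-508)**2 + 612*(-508)) = 6 - (374544 + 258064 - 310896) = 6 - 1*321712 = 6 - 321712 = -321706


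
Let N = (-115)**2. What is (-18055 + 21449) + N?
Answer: 16619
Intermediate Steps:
N = 13225
(-18055 + 21449) + N = (-18055 + 21449) + 13225 = 3394 + 13225 = 16619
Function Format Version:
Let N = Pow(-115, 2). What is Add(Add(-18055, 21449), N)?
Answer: 16619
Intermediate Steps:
N = 13225
Add(Add(-18055, 21449), N) = Add(Add(-18055, 21449), 13225) = Add(3394, 13225) = 16619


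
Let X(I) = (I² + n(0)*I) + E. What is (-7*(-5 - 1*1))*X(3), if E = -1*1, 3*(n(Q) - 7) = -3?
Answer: 1092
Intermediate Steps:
n(Q) = 6 (n(Q) = 7 + (⅓)*(-3) = 7 - 1 = 6)
E = -1
X(I) = -1 + I² + 6*I (X(I) = (I² + 6*I) - 1 = -1 + I² + 6*I)
(-7*(-5 - 1*1))*X(3) = (-7*(-5 - 1*1))*(-1 + 3² + 6*3) = (-7*(-5 - 1))*(-1 + 9 + 18) = -7*(-6)*26 = 42*26 = 1092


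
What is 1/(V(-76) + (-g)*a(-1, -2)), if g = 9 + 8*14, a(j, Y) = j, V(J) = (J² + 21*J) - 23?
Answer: 1/4278 ≈ 0.00023375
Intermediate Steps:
V(J) = -23 + J² + 21*J
g = 121 (g = 9 + 112 = 121)
1/(V(-76) + (-g)*a(-1, -2)) = 1/((-23 + (-76)² + 21*(-76)) - 1*121*(-1)) = 1/((-23 + 5776 - 1596) - 121*(-1)) = 1/(4157 + 121) = 1/4278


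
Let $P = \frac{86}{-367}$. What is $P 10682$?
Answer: $- \frac{918652}{367} \approx -2503.1$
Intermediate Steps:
$P = - \frac{86}{367}$ ($P = 86 \left(- \frac{1}{367}\right) = - \frac{86}{367} \approx -0.23433$)
$P 10682 = \left(- \frac{86}{367}\right) 10682 = - \frac{918652}{367}$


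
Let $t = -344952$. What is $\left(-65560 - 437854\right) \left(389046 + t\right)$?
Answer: $-22197536916$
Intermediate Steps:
$\left(-65560 - 437854\right) \left(389046 + t\right) = \left(-65560 - 437854\right) \left(389046 - 344952\right) = \left(-503414\right) 44094 = -22197536916$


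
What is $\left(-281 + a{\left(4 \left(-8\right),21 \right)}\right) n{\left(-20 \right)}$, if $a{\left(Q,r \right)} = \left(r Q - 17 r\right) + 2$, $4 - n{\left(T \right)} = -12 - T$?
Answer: $5232$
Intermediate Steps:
$n{\left(T \right)} = 16 + T$ ($n{\left(T \right)} = 4 - \left(-12 - T\right) = 4 + \left(12 + T\right) = 16 + T$)
$a{\left(Q,r \right)} = 2 - 17 r + Q r$ ($a{\left(Q,r \right)} = \left(Q r - 17 r\right) + 2 = \left(- 17 r + Q r\right) + 2 = 2 - 17 r + Q r$)
$\left(-281 + a{\left(4 \left(-8\right),21 \right)}\right) n{\left(-20 \right)} = \left(-281 + \left(2 - 357 + 4 \left(-8\right) 21\right)\right) \left(16 - 20\right) = \left(-281 - 1027\right) \left(-4\right) = \left(-1308\right) \left(-4\right) = 5232$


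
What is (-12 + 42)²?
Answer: 900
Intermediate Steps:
(-12 + 42)² = 30² = 900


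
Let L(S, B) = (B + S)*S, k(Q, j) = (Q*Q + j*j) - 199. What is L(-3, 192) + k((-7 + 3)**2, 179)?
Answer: 31531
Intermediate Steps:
k(Q, j) = -199 + Q**2 + j**2 (k(Q, j) = (Q**2 + j**2) - 199 = -199 + Q**2 + j**2)
L(S, B) = S*(B + S)
L(-3, 192) + k((-7 + 3)**2, 179) = -3*(192 - 3) + (-199 + ((-7 + 3)**2)**2 + 179**2) = -3*189 + (-199 + ((-4)**2)**2 + 32041) = -567 + (-199 + 16**2 + 32041) = -567 + (-199 + 256 + 32041) = -567 + 32098 = 31531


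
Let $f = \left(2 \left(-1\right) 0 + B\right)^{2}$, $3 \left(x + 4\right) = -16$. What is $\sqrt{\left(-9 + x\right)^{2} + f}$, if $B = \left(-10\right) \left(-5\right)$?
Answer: $\frac{5 \sqrt{1021}}{3} \approx 53.255$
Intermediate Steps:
$x = - \frac{28}{3}$ ($x = -4 + \frac{1}{3} \left(-16\right) = -4 - \frac{16}{3} = - \frac{28}{3} \approx -9.3333$)
$B = 50$
$f = 2500$ ($f = \left(2 \left(-1\right) 0 + 50\right)^{2} = \left(\left(-2\right) 0 + 50\right)^{2} = \left(0 + 50\right)^{2} = 50^{2} = 2500$)
$\sqrt{\left(-9 + x\right)^{2} + f} = \sqrt{\left(-9 - \frac{28}{3}\right)^{2} + 2500} = \sqrt{\left(- \frac{55}{3}\right)^{2} + 2500} = \sqrt{\frac{3025}{9} + 2500} = \sqrt{\frac{25525}{9}} = \frac{5 \sqrt{1021}}{3}$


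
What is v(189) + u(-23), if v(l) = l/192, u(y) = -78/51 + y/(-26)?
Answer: 4803/14144 ≈ 0.33958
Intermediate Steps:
u(y) = -26/17 - y/26 (u(y) = -78*1/51 + y*(-1/26) = -26/17 - y/26)
v(l) = l/192 (v(l) = l*(1/192) = l/192)
v(189) + u(-23) = (1/192)*189 + (-26/17 - 1/26*(-23)) = 63/64 + (-26/17 + 23/26) = 63/64 - 285/442 = 4803/14144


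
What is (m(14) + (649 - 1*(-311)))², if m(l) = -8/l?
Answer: 45104656/49 ≈ 9.2050e+5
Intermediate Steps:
(m(14) + (649 - 1*(-311)))² = (-8/14 + (649 - 1*(-311)))² = (-8*1/14 + (649 + 311))² = (-4/7 + 960)² = (6716/7)² = 45104656/49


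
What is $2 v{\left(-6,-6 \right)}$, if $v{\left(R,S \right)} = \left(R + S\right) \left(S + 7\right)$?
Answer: $-24$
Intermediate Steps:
$v{\left(R,S \right)} = \left(7 + S\right) \left(R + S\right)$ ($v{\left(R,S \right)} = \left(R + S\right) \left(7 + S\right) = \left(7 + S\right) \left(R + S\right)$)
$2 v{\left(-6,-6 \right)} = 2 \left(\left(-6\right)^{2} + 7 \left(-6\right) + 7 \left(-6\right) - -36\right) = 2 \left(36 - 42 - 42 + 36\right) = 2 \left(-12\right) = -24$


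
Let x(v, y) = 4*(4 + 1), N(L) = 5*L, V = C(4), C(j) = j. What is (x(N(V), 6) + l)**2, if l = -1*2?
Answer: 324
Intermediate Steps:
V = 4
l = -2
x(v, y) = 20 (x(v, y) = 4*5 = 20)
(x(N(V), 6) + l)**2 = (20 - 2)**2 = 18**2 = 324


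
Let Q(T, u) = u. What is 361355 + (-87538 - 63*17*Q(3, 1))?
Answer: 272746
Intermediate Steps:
361355 + (-87538 - 63*17*Q(3, 1)) = 361355 + (-87538 - 63*17) = 361355 + (-87538 - 1071) = 361355 - 88609 = 272746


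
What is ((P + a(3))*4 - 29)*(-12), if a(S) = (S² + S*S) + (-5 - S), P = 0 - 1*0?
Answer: -132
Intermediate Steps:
P = 0 (P = 0 + 0 = 0)
a(S) = -5 - S + 2*S² (a(S) = (S² + S²) + (-5 - S) = 2*S² + (-5 - S) = -5 - S + 2*S²)
((P + a(3))*4 - 29)*(-12) = ((0 + (-5 - 1*3 + 2*3²))*4 - 29)*(-12) = ((0 + (-5 - 3 + 2*9))*4 - 29)*(-12) = ((0 + (-5 - 3 + 18))*4 - 29)*(-12) = ((0 + 10)*4 - 29)*(-12) = (10*4 - 29)*(-12) = (40 - 29)*(-12) = 11*(-12) = -132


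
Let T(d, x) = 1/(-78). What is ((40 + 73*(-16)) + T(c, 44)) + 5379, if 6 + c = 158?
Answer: 331577/78 ≈ 4251.0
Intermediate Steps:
c = 152 (c = -6 + 158 = 152)
T(d, x) = -1/78
((40 + 73*(-16)) + T(c, 44)) + 5379 = ((40 + 73*(-16)) - 1/78) + 5379 = ((40 - 1168) - 1/78) + 5379 = (-1128 - 1/78) + 5379 = -87985/78 + 5379 = 331577/78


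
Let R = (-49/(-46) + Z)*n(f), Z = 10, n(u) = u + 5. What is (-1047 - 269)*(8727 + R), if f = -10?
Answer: -262474226/23 ≈ -1.1412e+7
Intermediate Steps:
n(u) = 5 + u
R = -2545/46 (R = (-49/(-46) + 10)*(5 - 10) = (-49*(-1/46) + 10)*(-5) = (49/46 + 10)*(-5) = (509/46)*(-5) = -2545/46 ≈ -55.326)
(-1047 - 269)*(8727 + R) = (-1047 - 269)*(8727 - 2545/46) = -1316*398897/46 = -262474226/23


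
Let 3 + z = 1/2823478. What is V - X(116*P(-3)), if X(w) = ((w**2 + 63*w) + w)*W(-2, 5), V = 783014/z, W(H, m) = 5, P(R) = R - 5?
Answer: -36168449882372/8470433 ≈ -4.2700e+6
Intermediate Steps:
P(R) = -5 + R
z = -8470433/2823478 (z = -3 + 1/2823478 = -8470433/2823478 ≈ -3.0000)
V = -2210822802692/8470433 (V = 783014/(-8470433/2823478) = 783014*(-2823478/8470433) = -2210822802692/8470433 ≈ -2.6100e+5)
X(w) = 5*w**2 + 320*w (X(w) = ((w**2 + 63*w) + w)*5 = (w**2 + 64*w)*5 = 5*w**2 + 320*w)
V - X(116*P(-3)) = -2210822802692/8470433 - 5*116*(-5 - 3)*(64 + 116*(-5 - 3)) = -2210822802692/8470433 - 5*116*(-8)*(64 + 116*(-8)) = -2210822802692/8470433 - 5*(-928)*(64 - 928) = -2210822802692/8470433 - 5*(-928)*(-864) = -2210822802692/8470433 - 1*4008960 = -2210822802692/8470433 - 4008960 = -36168449882372/8470433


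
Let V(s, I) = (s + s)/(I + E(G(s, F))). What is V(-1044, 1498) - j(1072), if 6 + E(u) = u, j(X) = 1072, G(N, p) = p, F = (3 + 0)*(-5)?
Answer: -1585432/1477 ≈ -1073.4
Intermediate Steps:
F = -15 (F = 3*(-5) = -15)
E(u) = -6 + u
V(s, I) = 2*s/(-21 + I) (V(s, I) = (s + s)/(I + (-6 - 15)) = (2*s)/(I - 21) = (2*s)/(-21 + I) = 2*s/(-21 + I))
V(-1044, 1498) - j(1072) = 2*(-1044)/(-21 + 1498) - 1*1072 = 2*(-1044)/1477 - 1072 = 2*(-1044)*(1/1477) - 1072 = -2088/1477 - 1072 = -1585432/1477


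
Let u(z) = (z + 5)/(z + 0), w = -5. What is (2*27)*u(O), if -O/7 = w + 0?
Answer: 432/7 ≈ 61.714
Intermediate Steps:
O = 35 (O = -7*(-5 + 0) = -7*(-5) = 35)
u(z) = (5 + z)/z
(2*27)*u(O) = (2*27)*((5 + 35)/35) = 54*((1/35)*40) = 54*(8/7) = 432/7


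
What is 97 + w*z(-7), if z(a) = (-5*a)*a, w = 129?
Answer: -31508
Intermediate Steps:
z(a) = -5*a**2
97 + w*z(-7) = 97 + 129*(-5*(-7)**2) = 97 + 129*(-5*49) = 97 + 129*(-245) = 97 - 31605 = -31508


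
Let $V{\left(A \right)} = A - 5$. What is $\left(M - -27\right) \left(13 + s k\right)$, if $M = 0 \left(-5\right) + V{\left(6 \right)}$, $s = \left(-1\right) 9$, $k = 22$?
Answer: $-5180$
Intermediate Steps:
$s = -9$
$V{\left(A \right)} = -5 + A$
$M = 1$ ($M = 0 \left(-5\right) + \left(-5 + 6\right) = 0 + 1 = 1$)
$\left(M - -27\right) \left(13 + s k\right) = \left(1 - -27\right) \left(13 - 198\right) = \left(1 + 27\right) \left(13 - 198\right) = 28 \left(-185\right) = -5180$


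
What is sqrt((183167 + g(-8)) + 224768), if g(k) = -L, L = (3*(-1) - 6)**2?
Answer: sqrt(407854) ≈ 638.63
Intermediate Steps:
L = 81 (L = (-3 - 6)**2 = (-9)**2 = 81)
g(k) = -81 (g(k) = -1*81 = -81)
sqrt((183167 + g(-8)) + 224768) = sqrt((183167 - 81) + 224768) = sqrt(183086 + 224768) = sqrt(407854)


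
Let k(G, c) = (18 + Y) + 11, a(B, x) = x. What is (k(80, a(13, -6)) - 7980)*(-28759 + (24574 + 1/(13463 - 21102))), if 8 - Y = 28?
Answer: 254826620736/7639 ≈ 3.3359e+7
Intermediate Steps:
Y = -20 (Y = 8 - 1*28 = 8 - 28 = -20)
k(G, c) = 9 (k(G, c) = (18 - 20) + 11 = -2 + 11 = 9)
(k(80, a(13, -6)) - 7980)*(-28759 + (24574 + 1/(13463 - 21102))) = (9 - 7980)*(-28759 + (24574 + 1/(13463 - 21102))) = -7971*(-28759 + (24574 + 1/(-7639))) = -7971*(-28759 + (24574 - 1/7639)) = -7971*(-28759 + 187720785/7639) = -7971*(-31969216/7639) = 254826620736/7639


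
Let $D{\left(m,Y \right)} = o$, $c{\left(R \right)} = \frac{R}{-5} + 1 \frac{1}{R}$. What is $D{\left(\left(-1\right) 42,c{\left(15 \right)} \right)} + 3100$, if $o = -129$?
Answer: $2971$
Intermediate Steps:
$c{\left(R \right)} = \frac{1}{R} - \frac{R}{5}$ ($c{\left(R \right)} = R \left(- \frac{1}{5}\right) + \frac{1}{R} = - \frac{R}{5} + \frac{1}{R} = \frac{1}{R} - \frac{R}{5}$)
$D{\left(m,Y \right)} = -129$
$D{\left(\left(-1\right) 42,c{\left(15 \right)} \right)} + 3100 = -129 + 3100 = 2971$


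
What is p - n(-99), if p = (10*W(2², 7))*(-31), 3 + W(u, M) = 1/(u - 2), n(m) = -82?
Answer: 857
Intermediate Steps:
W(u, M) = -3 + 1/(-2 + u) (W(u, M) = -3 + 1/(u - 2) = -3 + 1/(-2 + u))
p = 775 (p = (10*((7 - 3*2²)/(-2 + 2²)))*(-31) = (10*((7 - 3*4)/(-2 + 4)))*(-31) = (10*((7 - 12)/2))*(-31) = (10*((½)*(-5)))*(-31) = (10*(-5/2))*(-31) = -25*(-31) = 775)
p - n(-99) = 775 - 1*(-82) = 775 + 82 = 857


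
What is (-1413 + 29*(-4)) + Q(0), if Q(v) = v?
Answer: -1529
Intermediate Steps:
(-1413 + 29*(-4)) + Q(0) = (-1413 + 29*(-4)) + 0 = (-1413 - 116) + 0 = -1529 + 0 = -1529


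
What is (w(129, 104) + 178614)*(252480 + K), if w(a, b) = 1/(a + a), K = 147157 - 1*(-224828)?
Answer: 9592284678015/86 ≈ 1.1154e+11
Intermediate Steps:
K = 371985 (K = 147157 + 224828 = 371985)
w(a, b) = 1/(2*a)
(w(129, 104) + 178614)*(252480 + K) = ((½)/129 + 178614)*(252480 + 371985) = ((½)*(1/129) + 178614)*624465 = (1/258 + 178614)*624465 = (46082413/258)*624465 = 9592284678015/86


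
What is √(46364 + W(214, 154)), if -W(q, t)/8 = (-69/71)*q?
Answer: 2*√60527003/71 ≈ 219.15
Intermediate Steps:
W(q, t) = 552*q/71 (W(q, t) = -8*(-69/71)*q = -8*(-69*1/71)*q = -(-552)*q/71 = 552*q/71)
√(46364 + W(214, 154)) = √(46364 + (552/71)*214) = √(46364 + 118128/71) = √(3409972/71) = 2*√60527003/71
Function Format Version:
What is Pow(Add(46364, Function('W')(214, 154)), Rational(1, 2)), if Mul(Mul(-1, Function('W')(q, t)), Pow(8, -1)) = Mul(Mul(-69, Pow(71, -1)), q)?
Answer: Mul(Rational(2, 71), Pow(60527003, Rational(1, 2))) ≈ 219.15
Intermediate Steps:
Function('W')(q, t) = Mul(Rational(552, 71), q) (Function('W')(q, t) = Mul(-8, Mul(Mul(-69, Pow(71, -1)), q)) = Mul(-8, Mul(Mul(-69, Rational(1, 71)), q)) = Mul(-8, Mul(Rational(-69, 71), q)) = Mul(Rational(552, 71), q))
Pow(Add(46364, Function('W')(214, 154)), Rational(1, 2)) = Pow(Add(46364, Mul(Rational(552, 71), 214)), Rational(1, 2)) = Pow(Add(46364, Rational(118128, 71)), Rational(1, 2)) = Pow(Rational(3409972, 71), Rational(1, 2)) = Mul(Rational(2, 71), Pow(60527003, Rational(1, 2)))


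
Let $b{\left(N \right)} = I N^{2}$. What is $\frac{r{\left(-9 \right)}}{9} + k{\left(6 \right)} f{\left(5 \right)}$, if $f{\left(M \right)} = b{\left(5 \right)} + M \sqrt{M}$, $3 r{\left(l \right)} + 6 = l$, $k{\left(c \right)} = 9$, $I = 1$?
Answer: $\frac{2020}{9} + 45 \sqrt{5} \approx 325.07$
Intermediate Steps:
$b{\left(N \right)} = N^{2}$ ($b{\left(N \right)} = 1 N^{2} = N^{2}$)
$r{\left(l \right)} = -2 + \frac{l}{3}$
$f{\left(M \right)} = 25 + M^{\frac{3}{2}}$ ($f{\left(M \right)} = 5^{2} + M \sqrt{M} = 25 + M^{\frac{3}{2}}$)
$\frac{r{\left(-9 \right)}}{9} + k{\left(6 \right)} f{\left(5 \right)} = \frac{-2 + \frac{1}{3} \left(-9\right)}{9} + 9 \left(25 + 5^{\frac{3}{2}}\right) = \left(-2 - 3\right) \frac{1}{9} + 9 \left(25 + 5 \sqrt{5}\right) = \left(-5\right) \frac{1}{9} + \left(225 + 45 \sqrt{5}\right) = - \frac{5}{9} + \left(225 + 45 \sqrt{5}\right) = \frac{2020}{9} + 45 \sqrt{5}$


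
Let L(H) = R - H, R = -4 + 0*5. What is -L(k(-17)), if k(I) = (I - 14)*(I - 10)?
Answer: 841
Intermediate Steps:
R = -4 (R = -4 + 0 = -4)
k(I) = (-14 + I)*(-10 + I)
L(H) = -4 - H
-L(k(-17)) = -(-4 - (140 + (-17)² - 24*(-17))) = -(-4 - (140 + 289 + 408)) = -(-4 - 1*837) = -(-4 - 837) = -1*(-841) = 841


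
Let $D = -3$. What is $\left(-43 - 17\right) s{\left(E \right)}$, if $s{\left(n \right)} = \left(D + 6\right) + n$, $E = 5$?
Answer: $-480$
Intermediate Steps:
$s{\left(n \right)} = 3 + n$ ($s{\left(n \right)} = \left(-3 + 6\right) + n = 3 + n$)
$\left(-43 - 17\right) s{\left(E \right)} = \left(-43 - 17\right) \left(3 + 5\right) = \left(-60\right) 8 = -480$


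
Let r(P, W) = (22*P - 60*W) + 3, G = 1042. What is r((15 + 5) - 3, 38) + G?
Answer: -861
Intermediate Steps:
r(P, W) = 3 - 60*W + 22*P (r(P, W) = (-60*W + 22*P) + 3 = 3 - 60*W + 22*P)
r((15 + 5) - 3, 38) + G = (3 - 60*38 + 22*((15 + 5) - 3)) + 1042 = (3 - 2280 + 22*(20 - 3)) + 1042 = (3 - 2280 + 22*17) + 1042 = (3 - 2280 + 374) + 1042 = -1903 + 1042 = -861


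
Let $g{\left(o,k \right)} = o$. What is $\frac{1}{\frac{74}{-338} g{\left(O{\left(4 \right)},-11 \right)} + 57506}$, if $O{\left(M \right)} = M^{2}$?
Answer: $\frac{169}{9717922} \approx 1.7391 \cdot 10^{-5}$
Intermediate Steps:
$\frac{1}{\frac{74}{-338} g{\left(O{\left(4 \right)},-11 \right)} + 57506} = \frac{1}{\frac{74}{-338} \cdot 4^{2} + 57506} = \frac{1}{74 \left(- \frac{1}{338}\right) 16 + 57506} = \frac{1}{\left(- \frac{37}{169}\right) 16 + 57506} = \frac{1}{- \frac{592}{169} + 57506} = \frac{1}{\frac{9717922}{169}} = \frac{169}{9717922}$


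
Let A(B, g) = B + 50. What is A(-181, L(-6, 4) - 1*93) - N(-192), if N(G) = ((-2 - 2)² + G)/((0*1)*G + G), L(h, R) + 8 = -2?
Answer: -1583/12 ≈ -131.92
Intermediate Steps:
L(h, R) = -10 (L(h, R) = -8 - 2 = -10)
A(B, g) = 50 + B
N(G) = (16 + G)/G (N(G) = ((-4)² + G)/(0*G + G) = (16 + G)/(0 + G) = (16 + G)/G)
A(-181, L(-6, 4) - 1*93) - N(-192) = (50 - 181) - (16 - 192)/(-192) = -131 - (-1)*(-176)/192 = -131 - 1*11/12 = -131 - 11/12 = -1583/12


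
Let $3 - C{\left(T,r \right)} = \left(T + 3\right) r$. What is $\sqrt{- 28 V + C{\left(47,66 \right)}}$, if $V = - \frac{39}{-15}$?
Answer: $\frac{i \sqrt{84245}}{5} \approx 58.05 i$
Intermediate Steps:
$C{\left(T,r \right)} = 3 - r \left(3 + T\right)$ ($C{\left(T,r \right)} = 3 - \left(T + 3\right) r = 3 - \left(3 + T\right) r = 3 - r \left(3 + T\right)$)
$V = \frac{13}{5}$ ($V = \left(-39\right) \left(- \frac{1}{15}\right) = \frac{13}{5} \approx 2.6$)
$\sqrt{- 28 V + C{\left(47,66 \right)}} = \sqrt{\left(-28\right) \frac{13}{5} - \left(195 + 3102\right)} = \sqrt{- \frac{364}{5} - 3297} = \sqrt{- \frac{16849}{5}} = \frac{i \sqrt{84245}}{5}$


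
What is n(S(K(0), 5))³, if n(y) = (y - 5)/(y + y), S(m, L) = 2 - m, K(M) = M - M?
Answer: -27/64 ≈ -0.42188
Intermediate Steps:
K(M) = 0
n(y) = (-5 + y)/(2*y) (n(y) = (-5 + y)/((2*y)) = (-5 + y)*(1/(2*y)) = (-5 + y)/(2*y))
n(S(K(0), 5))³ = ((-5 + (2 - 1*0))/(2*(2 - 1*0)))³ = ((-5 + (2 + 0))/(2*(2 + 0)))³ = ((½)*(-5 + 2)/2)³ = ((½)*(½)*(-3))³ = (-¾)³ = -27/64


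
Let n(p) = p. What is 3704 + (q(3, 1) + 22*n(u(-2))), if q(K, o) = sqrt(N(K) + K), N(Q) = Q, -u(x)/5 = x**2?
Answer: 3264 + sqrt(6) ≈ 3266.4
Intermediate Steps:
u(x) = -5*x**2
q(K, o) = sqrt(2)*sqrt(K) (q(K, o) = sqrt(K + K) = sqrt(2*K) = sqrt(2)*sqrt(K))
3704 + (q(3, 1) + 22*n(u(-2))) = 3704 + (sqrt(2)*sqrt(3) + 22*(-5*(-2)**2)) = 3704 + (sqrt(6) + 22*(-5*4)) = 3704 + (sqrt(6) + 22*(-20)) = 3704 + (sqrt(6) - 440) = 3704 + (-440 + sqrt(6)) = 3264 + sqrt(6)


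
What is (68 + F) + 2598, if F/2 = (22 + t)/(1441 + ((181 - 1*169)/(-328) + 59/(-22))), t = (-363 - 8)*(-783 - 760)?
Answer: 449142668/129733 ≈ 3462.1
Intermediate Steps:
t = 572453 (t = -371*(-1543) = 572453)
F = 103274490/129733 (F = 2*((22 + 572453)/(1441 + ((181 - 1*169)/(-328) + 59/(-22)))) = 2*(572475/(1441 + ((181 - 169)*(-1/328) + 59*(-1/22)))) = 2*(572475/(1441 + (12*(-1/328) - 59/22))) = 2*(572475/(1441 + (-3/82 - 59/22))) = 2*(572475/(1441 - 1226/451)) = 2*(572475/(648665/451)) = 2*(572475*(451/648665)) = 2*(51637245/129733) = 103274490/129733 ≈ 796.05)
(68 + F) + 2598 = (68 + 103274490/129733) + 2598 = 112096334/129733 + 2598 = 449142668/129733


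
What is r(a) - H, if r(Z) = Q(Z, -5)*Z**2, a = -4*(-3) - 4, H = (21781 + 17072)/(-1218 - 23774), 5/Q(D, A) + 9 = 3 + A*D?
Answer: -3105101/574816 ≈ -5.4019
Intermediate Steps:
Q(D, A) = 5/(-6 + A*D) (Q(D, A) = 5/(-9 + (3 + A*D)) = 5/(-6 + A*D))
H = -38853/24992 (H = 38853/(-24992) = 38853*(-1/24992) = -38853/24992 ≈ -1.5546)
a = 8 (a = 12 - 4 = 8)
r(Z) = 5*Z**2/(-6 - 5*Z) (r(Z) = (5/(-6 - 5*Z))*Z**2 = 5*Z**2/(-6 - 5*Z))
r(a) - H = -5*8**2/(6 + 5*8) - 1*(-38853/24992) = -5*64/(6 + 40) + 38853/24992 = -5*64/46 + 38853/24992 = -5*64*1/46 + 38853/24992 = -160/23 + 38853/24992 = -3105101/574816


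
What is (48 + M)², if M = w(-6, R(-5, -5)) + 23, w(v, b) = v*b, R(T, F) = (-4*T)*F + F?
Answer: 491401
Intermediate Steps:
R(T, F) = F - 4*F*T (R(T, F) = -4*F*T + F = F - 4*F*T)
w(v, b) = b*v
M = 653 (M = -5*(1 - 4*(-5))*(-6) + 23 = -5*(1 + 20)*(-6) + 23 = -5*21*(-6) + 23 = -105*(-6) + 23 = 630 + 23 = 653)
(48 + M)² = (48 + 653)² = 701² = 491401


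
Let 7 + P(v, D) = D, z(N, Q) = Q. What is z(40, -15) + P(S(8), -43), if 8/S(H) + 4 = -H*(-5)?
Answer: -65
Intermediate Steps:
S(H) = 8/(-4 + 5*H) (S(H) = 8/(-4 - H*(-5)) = 8/(-4 + 5*H))
P(v, D) = -7 + D
z(40, -15) + P(S(8), -43) = -15 + (-7 - 43) = -15 - 50 = -65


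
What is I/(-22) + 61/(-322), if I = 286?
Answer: -4247/322 ≈ -13.189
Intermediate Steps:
I/(-22) + 61/(-322) = 286/(-22) + 61/(-322) = 286*(-1/22) + 61*(-1/322) = -13 - 61/322 = -4247/322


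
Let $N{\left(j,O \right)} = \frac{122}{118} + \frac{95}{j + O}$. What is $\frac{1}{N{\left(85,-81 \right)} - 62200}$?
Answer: $- \frac{236}{14673351} \approx -1.6084 \cdot 10^{-5}$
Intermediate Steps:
$N{\left(j,O \right)} = \frac{61}{59} + \frac{95}{O + j}$ ($N{\left(j,O \right)} = 122 \cdot \frac{1}{118} + \frac{95}{O + j} = \frac{61}{59} + \frac{95}{O + j}$)
$\frac{1}{N{\left(85,-81 \right)} - 62200} = \frac{1}{\frac{5605 + 61 \left(-81\right) + 61 \cdot 85}{59 \left(-81 + 85\right)} - 62200} = \frac{1}{\frac{5605 - 4941 + 5185}{59 \cdot 4} - 62200} = \frac{1}{\frac{1}{59} \cdot \frac{1}{4} \cdot 5849 - 62200} = \frac{1}{\frac{5849}{236} - 62200} = \frac{1}{- \frac{14673351}{236}} = - \frac{236}{14673351}$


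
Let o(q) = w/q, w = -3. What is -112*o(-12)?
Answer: -28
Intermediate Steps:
o(q) = -3/q
-112*o(-12) = -(-336)/(-12) = -(-336)*(-1)/12 = -112*¼ = -28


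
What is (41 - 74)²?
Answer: 1089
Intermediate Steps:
(41 - 74)² = (-33)² = 1089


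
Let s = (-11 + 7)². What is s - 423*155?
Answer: -65549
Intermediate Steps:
s = 16 (s = (-4)² = 16)
s - 423*155 = 16 - 423*155 = 16 - 65565 = -65549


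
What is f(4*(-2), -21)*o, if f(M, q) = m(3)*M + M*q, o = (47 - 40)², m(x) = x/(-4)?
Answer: 8526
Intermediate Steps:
m(x) = -x/4 (m(x) = x*(-¼) = -x/4)
o = 49 (o = 7² = 49)
f(M, q) = -3*M/4 + M*q (f(M, q) = (-¼*3)*M + M*q = -3*M/4 + M*q)
f(4*(-2), -21)*o = ((4*(-2))*(-3 + 4*(-21))/4)*49 = ((¼)*(-8)*(-3 - 84))*49 = ((¼)*(-8)*(-87))*49 = 174*49 = 8526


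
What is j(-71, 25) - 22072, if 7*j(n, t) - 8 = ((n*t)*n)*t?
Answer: 2996129/7 ≈ 4.2802e+5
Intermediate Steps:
j(n, t) = 8/7 + n**2*t**2/7 (j(n, t) = 8/7 + (((n*t)*n)*t)/7 = 8/7 + ((t*n**2)*t)/7 = 8/7 + (n**2*t**2)/7 = 8/7 + n**2*t**2/7)
j(-71, 25) - 22072 = (8/7 + (1/7)*(-71)**2*25**2) - 22072 = (8/7 + (1/7)*5041*625) - 22072 = (8/7 + 3150625/7) - 22072 = 3150633/7 - 22072 = 2996129/7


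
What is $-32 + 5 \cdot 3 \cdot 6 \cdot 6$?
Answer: $508$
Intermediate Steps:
$-32 + 5 \cdot 3 \cdot 6 \cdot 6 = -32 + 15 \cdot 36 = -32 + 540 = 508$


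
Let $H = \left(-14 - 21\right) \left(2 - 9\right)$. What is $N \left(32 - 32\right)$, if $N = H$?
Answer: $0$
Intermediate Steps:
$H = 245$ ($H = \left(-35\right) \left(-7\right) = 245$)
$N = 245$
$N \left(32 - 32\right) = 245 \left(32 - 32\right) = 245 \cdot 0 = 0$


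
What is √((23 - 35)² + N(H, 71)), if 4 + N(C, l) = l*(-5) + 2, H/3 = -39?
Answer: I*√213 ≈ 14.595*I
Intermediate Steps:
H = -117 (H = 3*(-39) = -117)
N(C, l) = -2 - 5*l (N(C, l) = -4 + (l*(-5) + 2) = -4 + (-5*l + 2) = -4 + (2 - 5*l) = -2 - 5*l)
√((23 - 35)² + N(H, 71)) = √((23 - 35)² + (-2 - 5*71)) = √((-12)² + (-2 - 355)) = √(144 - 357) = √(-213) = I*√213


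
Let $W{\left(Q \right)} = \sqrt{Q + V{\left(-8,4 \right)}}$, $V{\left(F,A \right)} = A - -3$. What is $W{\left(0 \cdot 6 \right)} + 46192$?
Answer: $46192 + \sqrt{7} \approx 46195.0$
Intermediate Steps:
$V{\left(F,A \right)} = 3 + A$ ($V{\left(F,A \right)} = A + 3 = 3 + A$)
$W{\left(Q \right)} = \sqrt{7 + Q}$ ($W{\left(Q \right)} = \sqrt{Q + \left(3 + 4\right)} = \sqrt{Q + 7} = \sqrt{7 + Q}$)
$W{\left(0 \cdot 6 \right)} + 46192 = \sqrt{7 + 0 \cdot 6} + 46192 = \sqrt{7 + 0} + 46192 = \sqrt{7} + 46192 = 46192 + \sqrt{7}$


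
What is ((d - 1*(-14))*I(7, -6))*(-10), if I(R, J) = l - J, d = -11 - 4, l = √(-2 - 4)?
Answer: 60 + 10*I*√6 ≈ 60.0 + 24.495*I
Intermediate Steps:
l = I*√6 (l = √(-6) = I*√6 ≈ 2.4495*I)
d = -15
I(R, J) = -J + I*√6 (I(R, J) = I*√6 - J = -J + I*√6)
((d - 1*(-14))*I(7, -6))*(-10) = ((-15 - 1*(-14))*(-1*(-6) + I*√6))*(-10) = ((-15 + 14)*(6 + I*√6))*(-10) = -(6 + I*√6)*(-10) = (-6 - I*√6)*(-10) = 60 + 10*I*√6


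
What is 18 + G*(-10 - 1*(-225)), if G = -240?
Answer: -51582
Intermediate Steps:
18 + G*(-10 - 1*(-225)) = 18 - 240*(-10 - 1*(-225)) = 18 - 240*(-10 + 225) = 18 - 240*215 = 18 - 51600 = -51582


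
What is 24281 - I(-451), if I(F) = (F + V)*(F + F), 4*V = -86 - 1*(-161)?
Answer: -731217/2 ≈ -3.6561e+5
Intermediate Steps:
V = 75/4 (V = (-86 - 1*(-161))/4 = (-86 + 161)/4 = (1/4)*75 = 75/4 ≈ 18.750)
I(F) = 2*F*(75/4 + F) (I(F) = (F + 75/4)*(F + F) = (75/4 + F)*(2*F) = 2*F*(75/4 + F))
24281 - I(-451) = 24281 - (-451)*(75 + 4*(-451))/2 = 24281 - (-451)*(75 - 1804)/2 = 24281 - (-451)*(-1729)/2 = 24281 - 1*779779/2 = 24281 - 779779/2 = -731217/2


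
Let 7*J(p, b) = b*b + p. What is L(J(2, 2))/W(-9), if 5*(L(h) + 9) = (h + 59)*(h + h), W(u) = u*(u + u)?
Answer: 941/13230 ≈ 0.071126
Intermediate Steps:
J(p, b) = p/7 + b²/7 (J(p, b) = (b*b + p)/7 = (b² + p)/7 = (p + b²)/7 = p/7 + b²/7)
W(u) = 2*u² (W(u) = u*(2*u) = 2*u²)
L(h) = -9 + 2*h*(59 + h)/5 (L(h) = -9 + ((h + 59)*(h + h))/5 = -9 + ((59 + h)*(2*h))/5 = -9 + (2*h*(59 + h))/5 = -9 + 2*h*(59 + h)/5)
L(J(2, 2))/W(-9) = (-9 + 2*((⅐)*2 + (⅐)*2²)²/5 + 118*((⅐)*2 + (⅐)*2²)/5)/((2*(-9)²)) = (-9 + 2*(2/7 + (⅐)*4)²/5 + 118*(2/7 + (⅐)*4)/5)/((2*81)) = (-9 + 2*(2/7 + 4/7)²/5 + 118*(2/7 + 4/7)/5)/162 = (-9 + 2*(6/7)²/5 + (118/5)*(6/7))*(1/162) = (-9 + (⅖)*(36/49) + 708/35)*(1/162) = (-9 + 72/245 + 708/35)*(1/162) = (2823/245)*(1/162) = 941/13230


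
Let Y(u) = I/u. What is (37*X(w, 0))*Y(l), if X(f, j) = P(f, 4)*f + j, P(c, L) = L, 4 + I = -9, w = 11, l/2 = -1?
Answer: 10582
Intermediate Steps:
l = -2 (l = 2*(-1) = -2)
I = -13 (I = -4 - 9 = -13)
Y(u) = -13/u
X(f, j) = j + 4*f (X(f, j) = 4*f + j = j + 4*f)
(37*X(w, 0))*Y(l) = (37*(0 + 4*11))*(-13/(-2)) = (37*(0 + 44))*(-13*(-½)) = (37*44)*(13/2) = 1628*(13/2) = 10582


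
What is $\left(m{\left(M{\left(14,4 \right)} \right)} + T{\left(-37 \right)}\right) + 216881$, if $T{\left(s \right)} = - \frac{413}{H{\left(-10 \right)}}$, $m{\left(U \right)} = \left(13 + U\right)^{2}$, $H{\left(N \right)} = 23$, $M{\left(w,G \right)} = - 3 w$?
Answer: $\frac{5007193}{23} \approx 2.177 \cdot 10^{5}$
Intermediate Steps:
$T{\left(s \right)} = - \frac{413}{23}$
$\left(m{\left(M{\left(14,4 \right)} \right)} + T{\left(-37 \right)}\right) + 216881 = \left(\left(13 - 42\right)^{2} - \frac{413}{23}\right) + 216881 = \left(\left(-29\right)^{2} - \frac{413}{23}\right) + 216881 = \left(841 - \frac{413}{23}\right) + 216881 = \frac{18930}{23} + 216881 = \frac{5007193}{23}$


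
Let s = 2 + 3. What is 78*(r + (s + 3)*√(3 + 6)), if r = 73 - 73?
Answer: 1872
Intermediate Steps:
r = 0
s = 5
78*(r + (s + 3)*√(3 + 6)) = 78*(0 + (5 + 3)*√(3 + 6)) = 78*(0 + 8*√9) = 78*(0 + 8*3) = 78*(0 + 24) = 78*24 = 1872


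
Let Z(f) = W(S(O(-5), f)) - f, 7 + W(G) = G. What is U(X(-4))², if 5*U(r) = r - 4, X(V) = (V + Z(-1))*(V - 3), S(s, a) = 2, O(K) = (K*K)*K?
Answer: 2704/25 ≈ 108.16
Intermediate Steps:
O(K) = K³ (O(K) = K²*K = K³)
W(G) = -7 + G
Z(f) = -5 - f (Z(f) = (-7 + 2) - f = -5 - f)
X(V) = (-4 + V)*(-3 + V) (X(V) = (V + (-5 - 1*(-1)))*(V - 3) = (V + (-5 + 1))*(-3 + V) = (V - 4)*(-3 + V) = (-4 + V)*(-3 + V))
U(r) = -⅘ + r/5 (U(r) = (r - 4)/5 = (-4 + r)/5 = -⅘ + r/5)
U(X(-4))² = (-⅘ + (12 + (-4)² - 7*(-4))/5)² = (-⅘ + (12 + 16 + 28)/5)² = (-⅘ + (⅕)*56)² = (-⅘ + 56/5)² = (52/5)² = 2704/25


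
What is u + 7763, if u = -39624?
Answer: -31861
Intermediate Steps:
u + 7763 = -39624 + 7763 = -31861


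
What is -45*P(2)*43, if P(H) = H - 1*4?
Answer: 3870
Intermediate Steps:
P(H) = -4 + H (P(H) = H - 4 = -4 + H)
-45*P(2)*43 = -45*(-4 + 2)*43 = -45*(-2)*43 = 90*43 = 3870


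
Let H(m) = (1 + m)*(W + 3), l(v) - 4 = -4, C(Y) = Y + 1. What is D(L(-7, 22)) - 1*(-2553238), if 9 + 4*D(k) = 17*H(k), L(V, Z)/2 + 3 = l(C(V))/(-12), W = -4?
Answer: 2553257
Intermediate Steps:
C(Y) = 1 + Y
l(v) = 0 (l(v) = 4 - 4 = 0)
H(m) = -1 - m (H(m) = (1 + m)*(-4 + 3) = (1 + m)*(-1) = -1 - m)
L(V, Z) = -6 (L(V, Z) = -6 + 2*(0/(-12)) = -6 + 2*(0*(-1/12)) = -6 + 2*0 = -6 + 0 = -6)
D(k) = -13/2 - 17*k/4 (D(k) = -9/4 + (17*(-1 - k))/4 = -9/4 + (-17 - 17*k)/4 = -9/4 + (-17/4 - 17*k/4) = -13/2 - 17*k/4)
D(L(-7, 22)) - 1*(-2553238) = (-13/2 - 17/4*(-6)) - 1*(-2553238) = (-13/2 + 51/2) + 2553238 = 19 + 2553238 = 2553257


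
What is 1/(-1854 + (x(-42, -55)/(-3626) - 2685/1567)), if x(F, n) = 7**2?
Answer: -115958/215186389 ≈ -0.00053887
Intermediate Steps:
x(F, n) = 49
1/(-1854 + (x(-42, -55)/(-3626) - 2685/1567)) = 1/(-1854 + (49/(-3626) - 2685/1567)) = 1/(-1854 + (49*(-1/3626) - 2685*1/1567)) = 1/(-1854 + (-1/74 - 2685/1567)) = 1/(-1854 - 200257/115958) = 1/(-215186389/115958) = -115958/215186389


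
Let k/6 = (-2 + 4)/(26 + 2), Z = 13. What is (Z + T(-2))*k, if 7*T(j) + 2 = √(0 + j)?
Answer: 267/49 + 3*I*√2/49 ≈ 5.449 + 0.086584*I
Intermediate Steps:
k = 3/7 (k = 6*((-2 + 4)/(26 + 2)) = 6*(2/28) = 6*(2*(1/28)) = 6*(1/14) = 3/7 ≈ 0.42857)
T(j) = -2/7 + √j/7 (T(j) = -2/7 + √(0 + j)/7 = -2/7 + √j/7)
(Z + T(-2))*k = (13 + (-2/7 + √(-2)/7))*(3/7) = (13 + (-2/7 + (I*√2)/7))*(3/7) = (13 + (-2/7 + I*√2/7))*(3/7) = (89/7 + I*√2/7)*(3/7) = 267/49 + 3*I*√2/49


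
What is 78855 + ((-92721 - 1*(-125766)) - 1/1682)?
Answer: 188215799/1682 ≈ 1.1190e+5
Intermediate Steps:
78855 + ((-92721 - 1*(-125766)) - 1/1682) = 78855 + ((-92721 + 125766) - 1*1/1682) = 78855 + (33045 - 1/1682) = 78855 + 55581689/1682 = 188215799/1682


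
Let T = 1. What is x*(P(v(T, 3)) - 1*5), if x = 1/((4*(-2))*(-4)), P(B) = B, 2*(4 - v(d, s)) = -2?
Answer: 0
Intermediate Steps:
v(d, s) = 5 (v(d, s) = 4 - 1/2*(-2) = 4 + 1 = 5)
x = 1/32 (x = 1/(-8*(-4)) = 1/32 ≈ 0.031250)
x*(P(v(T, 3)) - 1*5) = (5 - 1*5)/32 = (5 - 5)/32 = (1/32)*0 = 0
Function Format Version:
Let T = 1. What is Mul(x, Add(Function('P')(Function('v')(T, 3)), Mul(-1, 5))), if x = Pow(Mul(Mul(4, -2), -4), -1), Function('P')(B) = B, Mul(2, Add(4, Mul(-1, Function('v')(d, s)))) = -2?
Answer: 0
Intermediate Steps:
Function('v')(d, s) = 5 (Function('v')(d, s) = Add(4, Mul(Rational(-1, 2), -2)) = Add(4, 1) = 5)
x = Rational(1, 32) (x = Pow(Mul(-8, -4), -1) = Pow(32, -1) = Rational(1, 32) ≈ 0.031250)
Mul(x, Add(Function('P')(Function('v')(T, 3)), Mul(-1, 5))) = Mul(Rational(1, 32), Add(5, Mul(-1, 5))) = Mul(Rational(1, 32), Add(5, -5)) = Mul(Rational(1, 32), 0) = 0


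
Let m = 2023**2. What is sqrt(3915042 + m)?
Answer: sqrt(8007571) ≈ 2829.8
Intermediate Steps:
m = 4092529
sqrt(3915042 + m) = sqrt(3915042 + 4092529) = sqrt(8007571)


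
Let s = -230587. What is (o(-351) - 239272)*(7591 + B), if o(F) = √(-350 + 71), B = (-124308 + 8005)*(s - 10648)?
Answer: -6713101799652512 + 84169085388*I*√31 ≈ -6.7131e+15 + 4.6863e+11*I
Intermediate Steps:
B = 28056354205 (B = (-124308 + 8005)*(-230587 - 10648) = -116303*(-241235) = 28056354205)
o(F) = 3*I*√31 (o(F) = √(-279) = 3*I*√31)
(o(-351) - 239272)*(7591 + B) = (3*I*√31 - 239272)*(7591 + 28056354205) = (-239272 + 3*I*√31)*28056361796 = -6713101799652512 + 84169085388*I*√31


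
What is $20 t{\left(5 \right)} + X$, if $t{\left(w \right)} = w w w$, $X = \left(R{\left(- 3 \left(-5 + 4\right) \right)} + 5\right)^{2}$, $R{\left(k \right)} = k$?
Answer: $2564$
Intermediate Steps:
$X = 64$ ($X = \left(- 3 \left(-5 + 4\right) + 5\right)^{2} = \left(\left(-3\right) \left(-1\right) + 5\right)^{2} = \left(3 + 5\right)^{2} = 8^{2} = 64$)
$t{\left(w \right)} = w^{3}$ ($t{\left(w \right)} = w^{2} w = w^{3}$)
$20 t{\left(5 \right)} + X = 20 \cdot 5^{3} + 64 = 20 \cdot 125 + 64 = 2500 + 64 = 2564$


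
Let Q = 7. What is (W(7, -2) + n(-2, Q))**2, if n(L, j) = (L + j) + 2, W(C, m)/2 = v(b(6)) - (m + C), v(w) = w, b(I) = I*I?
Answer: 4761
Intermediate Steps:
b(I) = I**2
W(C, m) = 72 - 2*C - 2*m (W(C, m) = 2*(6**2 - (m + C)) = 2*(36 - (C + m)) = 2*(36 + (-C - m)) = 2*(36 - C - m) = 72 - 2*C - 2*m)
n(L, j) = 2 + L + j
(W(7, -2) + n(-2, Q))**2 = ((72 - 2*7 - 2*(-2)) + (2 - 2 + 7))**2 = ((72 - 14 + 4) + 7)**2 = (62 + 7)**2 = 69**2 = 4761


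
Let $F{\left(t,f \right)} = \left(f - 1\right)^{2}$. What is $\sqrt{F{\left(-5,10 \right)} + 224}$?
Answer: $\sqrt{305} \approx 17.464$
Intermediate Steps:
$F{\left(t,f \right)} = \left(-1 + f\right)^{2}$
$\sqrt{F{\left(-5,10 \right)} + 224} = \sqrt{\left(-1 + 10\right)^{2} + 224} = \sqrt{9^{2} + 224} = \sqrt{81 + 224} = \sqrt{305}$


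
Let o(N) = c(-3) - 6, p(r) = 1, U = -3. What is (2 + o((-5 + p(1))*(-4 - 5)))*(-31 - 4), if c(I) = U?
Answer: 245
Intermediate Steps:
c(I) = -3
o(N) = -9 (o(N) = -3 - 6 = -9)
(2 + o((-5 + p(1))*(-4 - 5)))*(-31 - 4) = (2 - 9)*(-31 - 4) = -7*(-35) = 245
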